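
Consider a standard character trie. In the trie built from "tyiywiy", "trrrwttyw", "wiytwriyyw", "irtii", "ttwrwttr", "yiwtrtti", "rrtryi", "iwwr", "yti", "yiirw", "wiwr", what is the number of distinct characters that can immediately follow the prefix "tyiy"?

Follow the path "tyiy" to its node, then look at its outgoing edges.
Characters that immediately follow "tyiy" among the stored strings: {w}.
That node has 1 child edge.

1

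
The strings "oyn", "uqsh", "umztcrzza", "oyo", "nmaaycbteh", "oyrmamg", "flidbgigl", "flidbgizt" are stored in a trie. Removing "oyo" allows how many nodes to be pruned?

Walk "oyo" from the leaf back toward the root, removing each node that no remaining word uses.
The suffix "o" (1 node) is used only by "oyo"; the node for "oy" still has the child "n", so pruning stops there.
Nodes removed: 1

1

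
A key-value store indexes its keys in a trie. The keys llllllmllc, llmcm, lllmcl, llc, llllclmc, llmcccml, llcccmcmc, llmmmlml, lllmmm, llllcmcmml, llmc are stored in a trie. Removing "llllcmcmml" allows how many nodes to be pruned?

After clearing the end-marker at "llllcmcmml", prune upward until reaching a node still needed by another word.
The suffix "mcmml" (5 nodes) is used only by "llllcmcmml"; the node for "llllc" still has the child "l", so pruning stops there.
Nodes removed: 5

5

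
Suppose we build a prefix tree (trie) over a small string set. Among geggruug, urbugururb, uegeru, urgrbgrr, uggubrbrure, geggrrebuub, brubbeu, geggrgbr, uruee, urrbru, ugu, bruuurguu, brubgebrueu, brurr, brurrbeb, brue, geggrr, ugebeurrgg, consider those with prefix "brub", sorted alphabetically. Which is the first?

brubbeu

Filter for "brub…" and sort: "brubbeu", "brubgebrueu"
The 1st is brubbeu.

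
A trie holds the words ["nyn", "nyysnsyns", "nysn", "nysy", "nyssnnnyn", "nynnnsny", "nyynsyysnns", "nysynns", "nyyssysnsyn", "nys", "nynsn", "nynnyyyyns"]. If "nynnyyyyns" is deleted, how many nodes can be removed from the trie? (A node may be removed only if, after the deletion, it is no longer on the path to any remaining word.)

After clearing the end-marker at "nynnyyyyns", prune upward until reaching a node still needed by another word.
The suffix "yyyyns" (6 nodes) is used only by "nynnyyyyns"; the node for "nynn" still has the child "n", so pruning stops there.
Nodes removed: 6

6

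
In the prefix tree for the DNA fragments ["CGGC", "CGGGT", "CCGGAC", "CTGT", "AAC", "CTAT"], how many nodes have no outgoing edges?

6

Leaves are exactly the stored words that no other stored word extends.
Those words: "AAC", "CCGGAC", "CGGC", "CGGGT", "CTAT", "CTGT"
Leaf count: 6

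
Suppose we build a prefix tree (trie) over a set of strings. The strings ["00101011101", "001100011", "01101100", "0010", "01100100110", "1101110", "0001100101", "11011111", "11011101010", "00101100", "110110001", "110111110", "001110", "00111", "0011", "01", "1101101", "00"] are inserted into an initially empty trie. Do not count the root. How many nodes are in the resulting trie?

63

Count nodes per top-level branch (shared prefixes stored once):
  '0'-branch (00, 0001100101, 0010, 00101011101, 00101100, 0011, 001100011, 00111, 001110, 01, 01100100110, 01101100): 44 nodes
  '1'-branch (110110001, 1101101, 1101110, 11011101010, 11011111, 110111110): 19 nodes
Sum: 63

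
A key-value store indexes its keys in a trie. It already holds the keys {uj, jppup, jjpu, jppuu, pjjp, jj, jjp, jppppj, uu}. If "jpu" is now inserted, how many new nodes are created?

1

The longest prefix of "jpu" already in the trie is "jp" (length 2).
Each of the 1 remaining characters creates one node.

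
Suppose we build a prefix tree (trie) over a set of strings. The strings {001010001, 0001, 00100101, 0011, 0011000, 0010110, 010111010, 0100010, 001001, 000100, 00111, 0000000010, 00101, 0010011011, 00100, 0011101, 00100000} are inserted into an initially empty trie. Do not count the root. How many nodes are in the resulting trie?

52

Count nodes per top-level branch (shared prefixes stored once):
  '0'-branch (0000000010, 0001, 000100, 00100, 00100000, 001001, 00100101, 0010011011, 00101, 001010001, 0010110, 0011, 0011000, 00111, 0011101, 0100010, 010111010): 52 nodes
Sum: 52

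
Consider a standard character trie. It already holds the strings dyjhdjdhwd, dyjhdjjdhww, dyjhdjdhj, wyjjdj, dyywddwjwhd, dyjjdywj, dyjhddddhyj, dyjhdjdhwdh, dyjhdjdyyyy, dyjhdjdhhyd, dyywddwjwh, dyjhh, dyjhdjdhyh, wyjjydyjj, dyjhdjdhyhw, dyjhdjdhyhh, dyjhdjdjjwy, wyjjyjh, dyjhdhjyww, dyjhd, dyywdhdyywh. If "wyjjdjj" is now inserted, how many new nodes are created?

1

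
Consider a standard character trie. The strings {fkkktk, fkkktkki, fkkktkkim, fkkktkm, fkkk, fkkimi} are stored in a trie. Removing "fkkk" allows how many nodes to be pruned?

0

Walk "fkkk" from the leaf back toward the root, removing each node that no remaining word uses.
Every node on "fkkk" is still needed (e.g. by "fkkktk"), so nothing is freed.
Nodes removed: 0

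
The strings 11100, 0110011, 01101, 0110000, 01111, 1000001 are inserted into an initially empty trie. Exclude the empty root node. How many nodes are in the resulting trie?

For each word, the new-node count is its length minus the longest prefix already in the trie:
  "11100" → 5 new (1, 1, 1, 0, 0)
  "0110011" → 7 new (0, 1, 1, 0, 0, 1, 1)
  "01101" → prefix "0110" already present; 1 new (1)
  "0110000" → prefix "01100" already present; 2 new (0, 0)
  "01111" → prefix "011" already present; 2 new (1, 1)
  "1000001" → prefix "1" already present; 6 new (0, 0, 0, 0, 0, 1)
Total nodes = 5 + 7 + 1 + 2 + 2 + 6 = 23

23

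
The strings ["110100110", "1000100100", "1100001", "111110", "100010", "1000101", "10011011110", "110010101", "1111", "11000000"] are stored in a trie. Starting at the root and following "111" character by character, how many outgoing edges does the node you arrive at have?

The children of the "111" node are the distinct next characters among strings starting with "111".
Distinct next characters after "111": 1.
That node has 1 child edge.

1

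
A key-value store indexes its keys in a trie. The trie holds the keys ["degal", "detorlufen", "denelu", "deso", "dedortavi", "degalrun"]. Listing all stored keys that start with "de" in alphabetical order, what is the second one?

Filter for "de…" and sort: "dedortavi", "degal", "degalrun", "denelu", "deso", "detorlufen"
Position 2: degal

degal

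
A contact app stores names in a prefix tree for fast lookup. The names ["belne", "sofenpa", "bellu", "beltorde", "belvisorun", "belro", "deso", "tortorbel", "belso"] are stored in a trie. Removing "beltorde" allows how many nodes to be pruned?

5

A node on "beltorde"'s path can go only if nothing else ends at it or branches off below it.
The suffix "torde" (5 nodes) is used only by "beltorde"; the node for "bel" still has the child "n", so pruning stops there.
Nodes removed: 5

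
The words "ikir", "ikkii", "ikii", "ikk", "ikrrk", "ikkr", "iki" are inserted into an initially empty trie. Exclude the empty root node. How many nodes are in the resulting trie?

12

Trace insertions, counting only characters that open a new branch:
  "ikir" → 4 new (i, k, i, r)
  "ikkii" → prefix "ik" already present; 3 new (k, i, i)
  "ikii" → prefix "iki" already present; 1 new (i)
  "ikk" → prefix "ikk" already present; 0 new (none)
  "ikrrk" → prefix "ik" already present; 3 new (r, r, k)
  "ikkr" → prefix "ikk" already present; 1 new (r)
  "iki" → prefix "iki" already present; 0 new (none)
Total nodes = 4 + 3 + 1 + 0 + 3 + 1 + 0 = 12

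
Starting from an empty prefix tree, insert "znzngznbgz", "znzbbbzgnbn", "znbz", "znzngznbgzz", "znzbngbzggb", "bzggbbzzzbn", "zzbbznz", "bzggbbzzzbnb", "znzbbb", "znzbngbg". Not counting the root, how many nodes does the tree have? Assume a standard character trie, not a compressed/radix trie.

Trace insertions, counting only characters that open a new branch:
  "znzngznbgz" → 10 new (z, n, z, n, g, z, n, b, g, z)
  "znzbbbzgnbn" → prefix "znz" already present; 8 new (b, b, b, z, g, n, b, n)
  "znbz" → prefix "zn" already present; 2 new (b, z)
  "znzngznbgzz" → prefix "znzngznbgz" already present; 1 new (z)
  "znzbngbzggb" → prefix "znzb" already present; 7 new (n, g, b, z, g, g, b)
  "bzggbbzzzbn" → 11 new (b, z, g, g, b, b, z, z, z, b, n)
  "zzbbznz" → prefix "z" already present; 6 new (z, b, b, z, n, z)
  "bzggbbzzzbnb" → prefix "bzggbbzzzbn" already present; 1 new (b)
  "znzbbb" → prefix "znzbbb" already present; 0 new (none)
  "znzbngbg" → prefix "znzbngb" already present; 1 new (g)
Total nodes = 10 + 8 + 2 + 1 + 7 + 11 + 6 + 1 + 0 + 1 = 47

47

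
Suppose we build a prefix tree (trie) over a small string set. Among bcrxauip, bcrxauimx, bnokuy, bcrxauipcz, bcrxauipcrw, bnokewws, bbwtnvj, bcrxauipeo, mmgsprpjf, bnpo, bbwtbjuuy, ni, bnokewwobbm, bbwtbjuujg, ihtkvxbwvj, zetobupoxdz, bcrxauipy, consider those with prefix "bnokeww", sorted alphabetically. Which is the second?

bnokewws

Filter for "bnokeww…" and sort: "bnokewwobbm", "bnokewws"
Position 2: bnokewws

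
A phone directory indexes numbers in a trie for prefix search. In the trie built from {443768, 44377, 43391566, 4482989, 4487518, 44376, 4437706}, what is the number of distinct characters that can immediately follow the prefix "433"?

The children of the "433" node are the distinct next characters among strings starting with "433".
Characters that immediately follow "433" among the stored strings: {9}.
That node has 1 child edge.

1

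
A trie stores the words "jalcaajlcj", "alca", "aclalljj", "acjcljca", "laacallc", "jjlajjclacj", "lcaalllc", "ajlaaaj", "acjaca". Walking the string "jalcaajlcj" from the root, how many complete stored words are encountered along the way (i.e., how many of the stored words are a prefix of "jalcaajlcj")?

1

Walk "jalcaajlcj" from the root; an end-of-word marker is hit whenever a stored word is a prefix of "jalcaajlcj".
Prefixes of the query that are stored words: "jalcaajlcj"
Count: 1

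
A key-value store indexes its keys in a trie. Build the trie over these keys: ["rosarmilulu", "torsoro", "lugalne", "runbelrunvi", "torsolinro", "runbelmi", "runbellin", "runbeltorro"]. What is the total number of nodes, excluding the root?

50

Insert word by word; a character creates a node only if that edge doesn't already exist:
  "rosarmilulu" → 11 new (r, o, s, a, r, m, i, l, u, l, u)
  "torsoro" → 7 new (t, o, r, s, o, r, o)
  "lugalne" → 7 new (l, u, g, a, l, n, e)
  "runbelrunvi" → prefix "r" already present; 10 new (u, n, b, e, l, r, u, n, v, i)
  "torsolinro" → prefix "torso" already present; 5 new (l, i, n, r, o)
  "runbelmi" → prefix "runbel" already present; 2 new (m, i)
  "runbellin" → prefix "runbel" already present; 3 new (l, i, n)
  "runbeltorro" → prefix "runbel" already present; 5 new (t, o, r, r, o)
Total nodes = 11 + 7 + 7 + 10 + 5 + 2 + 3 + 5 = 50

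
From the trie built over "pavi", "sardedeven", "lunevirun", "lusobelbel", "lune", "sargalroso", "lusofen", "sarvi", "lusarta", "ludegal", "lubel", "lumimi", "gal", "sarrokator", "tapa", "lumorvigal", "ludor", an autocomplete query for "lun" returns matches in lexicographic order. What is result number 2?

lunevirun

Filter for "lun…" and sort: "lune", "lunevirun"
Position 2: lunevirun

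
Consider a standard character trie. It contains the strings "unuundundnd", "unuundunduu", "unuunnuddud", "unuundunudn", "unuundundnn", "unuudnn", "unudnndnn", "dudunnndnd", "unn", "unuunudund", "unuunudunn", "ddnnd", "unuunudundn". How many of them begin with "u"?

11

Walk to "u"; the words in its subtree are exactly those with that prefix.
Matches: "unn", "unudnndnn", "unuudnn", "unuundundnd", "unuundundnn", "unuundunduu", "unuundunudn", "unuunnuddud", "unuunudund", "unuunudundn", "unuunudunn"
Count: 11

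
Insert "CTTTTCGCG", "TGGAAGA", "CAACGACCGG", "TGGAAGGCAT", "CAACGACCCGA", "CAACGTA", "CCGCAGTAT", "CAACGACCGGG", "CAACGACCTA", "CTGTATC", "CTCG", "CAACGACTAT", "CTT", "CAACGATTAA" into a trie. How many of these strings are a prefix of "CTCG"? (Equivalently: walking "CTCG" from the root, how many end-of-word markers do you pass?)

Walk "CTCG" from the root; an end-of-word marker is hit whenever a stored word is a prefix of "CTCG".
Prefixes of the query that are stored words: "CTCG"
Count: 1

1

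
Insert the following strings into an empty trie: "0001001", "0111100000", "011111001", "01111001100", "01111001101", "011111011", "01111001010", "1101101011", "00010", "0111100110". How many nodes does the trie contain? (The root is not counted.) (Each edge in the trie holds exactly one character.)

40

Count nodes per top-level branch (shared prefixes stored once):
  '0'-branch (00010, 0001001, 0111100000, 01111001010, 0111100110, 01111001100, 01111001101, 011111001, 011111011): 30 nodes
  '1'-branch (1101101011): 10 nodes
Sum: 40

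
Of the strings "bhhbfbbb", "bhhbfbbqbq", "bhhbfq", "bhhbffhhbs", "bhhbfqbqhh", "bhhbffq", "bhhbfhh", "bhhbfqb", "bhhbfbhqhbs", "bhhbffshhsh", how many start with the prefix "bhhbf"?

Walk to "bhhbf"; the words in its subtree are exactly those with that prefix.
Words under "bhhbf": bhhbfbbb, bhhbfbbqbq, bhhbfbhqhbs, bhhbffhhbs, bhhbffq, bhhbffshhsh, bhhbfhh, bhhbfq, bhhbfqb, bhhbfqbqhh
Count: 10

10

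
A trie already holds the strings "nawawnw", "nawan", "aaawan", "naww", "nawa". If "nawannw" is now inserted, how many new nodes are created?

2

The longest prefix of "nawannw" already in the trie is "nawan" (length 5).
New nodes needed: |"nawannw"| − 5 = 7 − 5 = 2.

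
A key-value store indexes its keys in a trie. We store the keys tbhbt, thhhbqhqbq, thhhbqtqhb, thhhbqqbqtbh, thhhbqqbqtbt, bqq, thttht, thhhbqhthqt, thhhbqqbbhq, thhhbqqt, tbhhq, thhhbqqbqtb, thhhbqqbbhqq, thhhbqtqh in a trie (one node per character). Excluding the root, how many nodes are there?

43

For each word, the new-node count is its length minus the longest prefix already in the trie:
  "tbhbt" → 5 new (t, b, h, b, t)
  "thhhbqhqbq" → prefix "t" already present; 9 new (h, h, h, b, q, h, q, b, q)
  "thhhbqtqhb" → prefix "thhhbq" already present; 4 new (t, q, h, b)
  "thhhbqqbqtbh" → prefix "thhhbq" already present; 6 new (q, b, q, t, b, h)
  "thhhbqqbqtbt" → prefix "thhhbqqbqtb" already present; 1 new (t)
  "bqq" → 3 new (b, q, q)
  "thttht" → prefix "th" already present; 4 new (t, t, h, t)
  "thhhbqhthqt" → prefix "thhhbqh" already present; 4 new (t, h, q, t)
  "thhhbqqbbhq" → prefix "thhhbqqb" already present; 3 new (b, h, q)
  "thhhbqqt" → prefix "thhhbqq" already present; 1 new (t)
  "tbhhq" → prefix "tbh" already present; 2 new (h, q)
  "thhhbqqbqtb" → prefix "thhhbqqbqtb" already present; 0 new (none)
  "thhhbqqbbhqq" → prefix "thhhbqqbbhq" already present; 1 new (q)
  "thhhbqtqh" → prefix "thhhbqtqh" already present; 0 new (none)
Total nodes = 5 + 9 + 4 + 6 + 1 + 3 + 4 + 4 + 3 + 1 + 2 + 0 + 1 + 0 = 43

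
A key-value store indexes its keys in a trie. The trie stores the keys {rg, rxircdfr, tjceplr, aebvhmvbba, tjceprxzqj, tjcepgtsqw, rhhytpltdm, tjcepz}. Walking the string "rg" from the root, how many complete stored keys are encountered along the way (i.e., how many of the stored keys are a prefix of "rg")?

1

Check each prefix of "rg" against the stored set — each match is an end-marker on the path.
Prefixes of the query that are stored words: "rg"
Count: 1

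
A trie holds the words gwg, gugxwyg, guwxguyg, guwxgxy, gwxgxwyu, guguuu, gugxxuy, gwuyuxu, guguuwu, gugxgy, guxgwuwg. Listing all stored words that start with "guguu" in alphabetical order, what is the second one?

Words with prefix "guguu", in lexicographic order: "guguuu", "guguuwu"
Position 2: guguuwu

guguuwu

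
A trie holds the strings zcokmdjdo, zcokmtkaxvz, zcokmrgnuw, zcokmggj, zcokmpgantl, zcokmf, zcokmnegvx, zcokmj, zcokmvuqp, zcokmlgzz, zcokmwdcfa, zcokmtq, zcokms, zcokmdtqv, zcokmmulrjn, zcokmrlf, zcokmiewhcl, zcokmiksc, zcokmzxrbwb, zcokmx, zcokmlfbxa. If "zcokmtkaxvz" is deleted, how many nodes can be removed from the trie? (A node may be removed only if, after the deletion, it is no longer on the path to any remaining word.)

After clearing the end-marker at "zcokmtkaxvz", prune upward until reaching a node still needed by another word.
The suffix "kaxvz" (5 nodes) is used only by "zcokmtkaxvz"; the node for "zcokmt" still has the child "q", so pruning stops there.
Nodes removed: 5

5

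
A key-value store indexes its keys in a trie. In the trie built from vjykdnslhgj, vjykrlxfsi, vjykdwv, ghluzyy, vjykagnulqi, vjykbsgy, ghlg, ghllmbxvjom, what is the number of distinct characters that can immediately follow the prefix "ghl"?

3

Walk "ghl" from the root, arriving at one node.
Distinct next characters after "ghl": g, l, u.
That node has 3 child edges.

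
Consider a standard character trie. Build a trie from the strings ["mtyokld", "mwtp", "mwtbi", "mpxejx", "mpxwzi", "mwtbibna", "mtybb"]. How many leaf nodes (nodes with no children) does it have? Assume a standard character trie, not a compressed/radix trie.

A leaf is a node with no children — equivalently, the end of a word that is not a proper prefix of any other stored word.
Those words: "mpxejx", "mpxwzi", "mtybb", "mtyokld", "mwtbibna", "mwtp"
Leaf count: 6

6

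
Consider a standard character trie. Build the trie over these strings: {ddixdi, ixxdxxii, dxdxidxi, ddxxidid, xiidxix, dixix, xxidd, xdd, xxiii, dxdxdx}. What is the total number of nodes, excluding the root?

Trace insertions, counting only characters that open a new branch:
  "ddixdi" → 6 new (d, d, i, x, d, i)
  "ixxdxxii" → 8 new (i, x, x, d, x, x, i, i)
  "dxdxidxi" → prefix "d" already present; 7 new (x, d, x, i, d, x, i)
  "ddxxidid" → prefix "dd" already present; 6 new (x, x, i, d, i, d)
  "xiidxix" → 7 new (x, i, i, d, x, i, x)
  "dixix" → prefix "d" already present; 4 new (i, x, i, x)
  "xxidd" → prefix "x" already present; 4 new (x, i, d, d)
  "xdd" → prefix "x" already present; 2 new (d, d)
  "xxiii" → prefix "xxi" already present; 2 new (i, i)
  "dxdxdx" → prefix "dxdx" already present; 2 new (d, x)
Total nodes = 6 + 8 + 7 + 6 + 7 + 4 + 4 + 2 + 2 + 2 = 48

48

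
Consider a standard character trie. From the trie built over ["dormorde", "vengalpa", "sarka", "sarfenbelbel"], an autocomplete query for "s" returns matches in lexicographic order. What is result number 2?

Words with prefix "s", in lexicographic order: "sarfenbelbel", "sarka"
Position 2: sarka

sarka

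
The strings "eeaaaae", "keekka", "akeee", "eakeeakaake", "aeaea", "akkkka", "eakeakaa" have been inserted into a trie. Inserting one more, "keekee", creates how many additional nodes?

"keek" is already a path in the trie; the remaining "ee" must be added.
Each of the 2 remaining characters creates one node.

2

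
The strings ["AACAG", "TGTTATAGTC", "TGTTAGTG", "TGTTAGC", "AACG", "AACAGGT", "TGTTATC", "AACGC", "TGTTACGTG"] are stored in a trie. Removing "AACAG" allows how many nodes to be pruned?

0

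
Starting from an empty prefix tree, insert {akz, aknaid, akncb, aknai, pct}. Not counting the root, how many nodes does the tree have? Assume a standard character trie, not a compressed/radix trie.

Count nodes per top-level branch (shared prefixes stored once):
  'a'-branch (aknai, aknaid, akncb, akz): 9 nodes
  'p'-branch (pct): 3 nodes
Sum: 12

12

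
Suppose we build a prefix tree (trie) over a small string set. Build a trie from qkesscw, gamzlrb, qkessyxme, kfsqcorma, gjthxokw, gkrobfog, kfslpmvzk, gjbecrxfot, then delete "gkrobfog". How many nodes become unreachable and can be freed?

7

After clearing the end-marker at "gkrobfog", prune upward until reaching a node still needed by another word.
The suffix "krobfog" (7 nodes) is used only by "gkrobfog"; the node for "g" still has the child "a", so pruning stops there.
Nodes removed: 7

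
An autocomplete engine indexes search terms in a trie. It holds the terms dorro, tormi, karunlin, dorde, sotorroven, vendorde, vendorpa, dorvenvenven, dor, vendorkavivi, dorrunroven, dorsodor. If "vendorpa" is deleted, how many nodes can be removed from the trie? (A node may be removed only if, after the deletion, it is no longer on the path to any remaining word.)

2

Walk "vendorpa" from the leaf back toward the root, removing each node that no remaining word uses.
The suffix "pa" (2 nodes) is used only by "vendorpa"; the node for "vendor" still has the child "d", so pruning stops there.
Nodes removed: 2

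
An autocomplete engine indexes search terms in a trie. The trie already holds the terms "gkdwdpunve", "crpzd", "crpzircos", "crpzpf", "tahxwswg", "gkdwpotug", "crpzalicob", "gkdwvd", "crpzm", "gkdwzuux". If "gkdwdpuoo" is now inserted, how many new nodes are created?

The longest prefix of "gkdwdpuoo" already in the trie is "gkdwdpu" (length 7).
New nodes needed: |"gkdwdpuoo"| − 7 = 9 − 7 = 2.

2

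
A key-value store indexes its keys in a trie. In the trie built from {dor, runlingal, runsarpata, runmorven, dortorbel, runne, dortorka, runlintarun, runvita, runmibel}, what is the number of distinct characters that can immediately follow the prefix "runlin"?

Follow the path "runlin" to its node, then look at its outgoing edges.
Distinct next characters after "runlin": g, t.
That node has 2 child edges.

2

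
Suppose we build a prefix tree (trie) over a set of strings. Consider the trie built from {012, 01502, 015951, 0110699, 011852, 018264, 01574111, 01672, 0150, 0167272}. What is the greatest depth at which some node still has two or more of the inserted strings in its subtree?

Equivalently: take the maximum, over all pairs, of their longest common prefix length.
e.g. "01672" and "0167272" share the prefix "01672" of length 5; no pair shares a longer one.
Longest shared-prefix length: 5

5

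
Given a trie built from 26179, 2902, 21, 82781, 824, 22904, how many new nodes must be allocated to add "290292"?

2

The longest prefix of "290292" already in the trie is "2902" (length 4).
So 6 − 4 = 2 new nodes.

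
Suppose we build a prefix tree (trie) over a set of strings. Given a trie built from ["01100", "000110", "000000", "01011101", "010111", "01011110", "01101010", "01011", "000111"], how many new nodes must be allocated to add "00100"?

3

The longest prefix of "00100" already in the trie is "00" (length 2).
So 5 − 2 = 3 new nodes.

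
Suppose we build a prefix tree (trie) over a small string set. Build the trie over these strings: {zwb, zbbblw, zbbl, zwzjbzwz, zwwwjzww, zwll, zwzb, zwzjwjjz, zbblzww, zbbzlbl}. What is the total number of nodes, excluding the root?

35

Trace insertions, counting only characters that open a new branch:
  "zwb" → 3 new (z, w, b)
  "zbbblw" → prefix "z" already present; 5 new (b, b, b, l, w)
  "zbbl" → prefix "zbb" already present; 1 new (l)
  "zwzjbzwz" → prefix "zw" already present; 6 new (z, j, b, z, w, z)
  "zwwwjzww" → prefix "zw" already present; 6 new (w, w, j, z, w, w)
  "zwll" → prefix "zw" already present; 2 new (l, l)
  "zwzb" → prefix "zwz" already present; 1 new (b)
  "zwzjwjjz" → prefix "zwzj" already present; 4 new (w, j, j, z)
  "zbblzww" → prefix "zbbl" already present; 3 new (z, w, w)
  "zbbzlbl" → prefix "zbb" already present; 4 new (z, l, b, l)
Total nodes = 3 + 5 + 1 + 6 + 6 + 2 + 1 + 4 + 3 + 4 = 35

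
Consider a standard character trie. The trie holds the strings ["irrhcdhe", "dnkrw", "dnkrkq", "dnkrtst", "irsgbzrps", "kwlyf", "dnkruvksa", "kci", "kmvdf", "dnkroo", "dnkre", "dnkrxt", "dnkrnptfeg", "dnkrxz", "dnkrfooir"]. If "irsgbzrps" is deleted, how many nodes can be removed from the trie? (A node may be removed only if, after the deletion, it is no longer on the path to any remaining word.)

Walk "irsgbzrps" from the leaf back toward the root, removing each node that no remaining word uses.
The suffix "sgbzrps" (7 nodes) is used only by "irsgbzrps"; the node for "ir" still has the child "r", so pruning stops there.
Nodes removed: 7

7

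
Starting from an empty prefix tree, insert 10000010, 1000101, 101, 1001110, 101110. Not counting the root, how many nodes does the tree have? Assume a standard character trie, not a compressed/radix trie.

Insert word by word; a character creates a node only if that edge doesn't already exist:
  "10000010" → 8 new (1, 0, 0, 0, 0, 0, 1, 0)
  "1000101" → prefix "1000" already present; 3 new (1, 0, 1)
  "101" → prefix "10" already present; 1 new (1)
  "1001110" → prefix "100" already present; 4 new (1, 1, 1, 0)
  "101110" → prefix "101" already present; 3 new (1, 1, 0)
Total nodes = 8 + 3 + 1 + 4 + 3 = 19

19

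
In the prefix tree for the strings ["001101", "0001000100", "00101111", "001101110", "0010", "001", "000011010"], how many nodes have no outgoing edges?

4

Leaves are exactly the stored words that no other stored word extends.
Those words: "000011010", "0001000100", "00101111", "001101110"
Leaf count: 4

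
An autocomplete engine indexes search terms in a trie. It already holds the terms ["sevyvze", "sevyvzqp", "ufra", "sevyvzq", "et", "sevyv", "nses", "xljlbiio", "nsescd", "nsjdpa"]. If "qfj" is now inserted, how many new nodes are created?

3

"qfj" shares no prefix with any stored word, so all 3 characters open new nodes.
3 − 0 = 3 new nodes.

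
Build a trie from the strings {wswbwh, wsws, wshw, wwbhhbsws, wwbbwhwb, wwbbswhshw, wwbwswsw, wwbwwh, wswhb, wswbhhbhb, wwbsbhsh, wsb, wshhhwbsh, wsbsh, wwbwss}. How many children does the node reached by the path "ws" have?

The children of the "ws" node are the distinct next characters among strings starting with "ws".
Characters that immediately follow "ws" among the stored strings: {b, h, w}.
That node has 3 child edges.

3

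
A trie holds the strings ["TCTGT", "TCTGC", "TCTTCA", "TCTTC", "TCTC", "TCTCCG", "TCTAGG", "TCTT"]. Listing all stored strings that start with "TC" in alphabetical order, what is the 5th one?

TCTGT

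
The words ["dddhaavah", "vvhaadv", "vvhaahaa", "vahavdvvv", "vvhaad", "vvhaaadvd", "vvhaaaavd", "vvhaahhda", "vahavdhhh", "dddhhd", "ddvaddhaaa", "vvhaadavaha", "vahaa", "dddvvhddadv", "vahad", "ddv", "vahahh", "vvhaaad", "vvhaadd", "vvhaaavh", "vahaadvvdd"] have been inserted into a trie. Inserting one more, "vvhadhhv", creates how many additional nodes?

"vvha" is already a path in the trie; the remaining "dhhv" must be added.
Each of the 4 remaining characters creates one node.

4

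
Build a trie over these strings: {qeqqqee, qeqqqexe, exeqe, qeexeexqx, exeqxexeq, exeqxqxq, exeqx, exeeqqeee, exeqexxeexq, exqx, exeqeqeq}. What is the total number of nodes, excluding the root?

46

Insert word by word; a character creates a node only if that edge doesn't already exist:
  "qeqqqee" → 7 new (q, e, q, q, q, e, e)
  "qeqqqexe" → prefix "qeqqqe" already present; 2 new (x, e)
  "exeqe" → 5 new (e, x, e, q, e)
  "qeexeexqx" → prefix "qe" already present; 7 new (e, x, e, e, x, q, x)
  "exeqxexeq" → prefix "exeq" already present; 5 new (x, e, x, e, q)
  "exeqxqxq" → prefix "exeqx" already present; 3 new (q, x, q)
  "exeqx" → prefix "exeqx" already present; 0 new (none)
  "exeeqqeee" → prefix "exe" already present; 6 new (e, q, q, e, e, e)
  "exeqexxeexq" → prefix "exeqe" already present; 6 new (x, x, e, e, x, q)
  "exqx" → prefix "ex" already present; 2 new (q, x)
  "exeqeqeq" → prefix "exeqe" already present; 3 new (q, e, q)
Total nodes = 7 + 2 + 5 + 7 + 5 + 3 + 0 + 6 + 6 + 2 + 3 = 46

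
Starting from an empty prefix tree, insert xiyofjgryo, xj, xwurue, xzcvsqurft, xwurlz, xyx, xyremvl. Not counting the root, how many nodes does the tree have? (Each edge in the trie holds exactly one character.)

Trie structure (* marks end of a word):
(root)
└─ x
   ├─ i
   │  └─ y
   │     └─ o
   │        └─ f
   │           └─ j
   │              └─ g
   │                 └─ r
   │                    └─ y
   │                       └─ o *
   ├─ j *
   ├─ w
   │  └─ u
   │     └─ r
   │        ├─ l
   │        │  └─ z *
   │        └─ u
   │           └─ e *
   ├─ y
   │  ├─ r
   │  │  └─ e
   │  │     └─ m
   │  │        └─ v
   │  │           └─ l *
   │  └─ x *
   └─ z
      └─ c
         └─ v
            └─ s
               └─ q
                  └─ u
                     └─ r
                        └─ f
                           └─ t *
Counting every labelled node above: 34.

34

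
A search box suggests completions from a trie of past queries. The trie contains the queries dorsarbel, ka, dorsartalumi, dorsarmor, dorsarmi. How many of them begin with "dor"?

Filter for entries beginning with "dor":
Matches: "dorsarbel", "dorsarmi", "dorsarmor", "dorsartalumi"
Count: 4

4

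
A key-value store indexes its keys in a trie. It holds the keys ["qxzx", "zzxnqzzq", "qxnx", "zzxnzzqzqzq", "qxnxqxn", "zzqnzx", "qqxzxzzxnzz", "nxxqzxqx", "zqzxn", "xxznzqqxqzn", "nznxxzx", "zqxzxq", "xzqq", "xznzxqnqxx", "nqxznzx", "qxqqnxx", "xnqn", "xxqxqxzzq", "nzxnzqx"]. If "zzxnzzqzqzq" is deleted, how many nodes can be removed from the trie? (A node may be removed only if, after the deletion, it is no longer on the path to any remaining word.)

A node on "zzxnzzqzqzq"'s path can go only if nothing else ends at it or branches off below it.
The suffix "zzqzqzq" (7 nodes) is used only by "zzxnzzqzqzq"; the node for "zzxn" still has the child "q", so pruning stops there.
Nodes removed: 7

7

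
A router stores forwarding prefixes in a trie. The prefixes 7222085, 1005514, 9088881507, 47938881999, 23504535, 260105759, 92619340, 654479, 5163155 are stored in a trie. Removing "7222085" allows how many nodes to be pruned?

7

After clearing the end-marker at "7222085", prune upward until reaching a node still needed by another word.
No other word shares any prefix with "7222085", so all 7 of its nodes go.
Nodes removed: 7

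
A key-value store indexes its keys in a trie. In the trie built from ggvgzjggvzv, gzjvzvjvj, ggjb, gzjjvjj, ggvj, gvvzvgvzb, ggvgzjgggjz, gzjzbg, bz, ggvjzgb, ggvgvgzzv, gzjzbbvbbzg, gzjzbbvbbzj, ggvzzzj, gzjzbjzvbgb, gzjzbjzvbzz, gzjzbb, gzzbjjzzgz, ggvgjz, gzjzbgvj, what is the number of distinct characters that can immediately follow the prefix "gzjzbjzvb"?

2

Walk "gzjzbjzvb" from the root, arriving at one node.
Distinct next characters after "gzjzbjzvb": g, z.
That node has 2 child edges.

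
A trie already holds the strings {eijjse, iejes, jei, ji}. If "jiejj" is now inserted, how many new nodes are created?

3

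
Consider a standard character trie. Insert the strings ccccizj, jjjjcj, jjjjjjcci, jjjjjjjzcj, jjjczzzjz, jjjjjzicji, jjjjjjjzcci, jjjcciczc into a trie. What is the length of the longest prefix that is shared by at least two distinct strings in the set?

9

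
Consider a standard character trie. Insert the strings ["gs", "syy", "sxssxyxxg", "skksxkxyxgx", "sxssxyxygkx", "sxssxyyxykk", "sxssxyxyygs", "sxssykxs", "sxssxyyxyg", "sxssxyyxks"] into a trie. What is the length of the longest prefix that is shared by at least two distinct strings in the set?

Equivalently: take the maximum, over all pairs, of their longest common prefix length.
e.g. "sxssxyyxyg" and "sxssxyyxykk" share the prefix "sxssxyyxy" of length 9; no pair shares a longer one.
Longest shared-prefix length: 9

9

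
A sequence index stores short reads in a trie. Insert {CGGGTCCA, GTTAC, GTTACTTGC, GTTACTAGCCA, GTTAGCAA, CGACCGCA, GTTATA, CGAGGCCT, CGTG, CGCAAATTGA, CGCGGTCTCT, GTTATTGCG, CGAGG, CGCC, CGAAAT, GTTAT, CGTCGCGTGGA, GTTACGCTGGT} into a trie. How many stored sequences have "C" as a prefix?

Traverse to the node for "C", then collect every word in that subtree.
Words under "C": CGAAAT, CGACCGCA, CGAGG, CGAGGCCT, CGCAAATTGA, CGCC, CGCGGTCTCT, CGGGTCCA, CGTCGCGTGGA, CGTG
Count: 10

10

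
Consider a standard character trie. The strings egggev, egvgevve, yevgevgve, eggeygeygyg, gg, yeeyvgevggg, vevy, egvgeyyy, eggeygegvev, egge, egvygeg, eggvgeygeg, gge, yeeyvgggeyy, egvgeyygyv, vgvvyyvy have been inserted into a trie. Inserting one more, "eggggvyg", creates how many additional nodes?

"eggg" is already a path in the trie; the remaining "gvyg" must be added.
New nodes needed: |"eggggvyg"| − 4 = 8 − 4 = 4.

4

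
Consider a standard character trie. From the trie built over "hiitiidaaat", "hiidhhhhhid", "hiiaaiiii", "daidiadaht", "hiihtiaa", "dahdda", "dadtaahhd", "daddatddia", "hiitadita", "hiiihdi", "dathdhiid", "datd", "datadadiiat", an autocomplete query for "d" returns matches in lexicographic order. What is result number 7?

DFS of the "d" subtree visits, in order: "daddatddia", "dadtaahhd", "dahdda", "daidiadaht", "datadadiiat", "datd", "dathdhiid"
Position 7: dathdhiid

dathdhiid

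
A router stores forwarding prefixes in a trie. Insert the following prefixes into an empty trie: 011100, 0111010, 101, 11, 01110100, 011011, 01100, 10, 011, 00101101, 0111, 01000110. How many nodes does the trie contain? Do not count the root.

Insert word by word; a character creates a node only if that edge doesn't already exist:
  "011100" → 6 new (0, 1, 1, 1, 0, 0)
  "0111010" → prefix "01110" already present; 2 new (1, 0)
  "101" → 3 new (1, 0, 1)
  "11" → prefix "1" already present; 1 new (1)
  "01110100" → prefix "0111010" already present; 1 new (0)
  "011011" → prefix "011" already present; 3 new (0, 1, 1)
  "01100" → prefix "0110" already present; 1 new (0)
  "10" → prefix "10" already present; 0 new (none)
  "011" → prefix "011" already present; 0 new (none)
  "00101101" → prefix "0" already present; 7 new (0, 1, 0, 1, 1, 0, 1)
  "0111" → prefix "0111" already present; 0 new (none)
  "01000110" → prefix "01" already present; 6 new (0, 0, 0, 1, 1, 0)
Total nodes = 6 + 2 + 3 + 1 + 1 + 3 + 1 + 0 + 0 + 7 + 0 + 6 = 30

30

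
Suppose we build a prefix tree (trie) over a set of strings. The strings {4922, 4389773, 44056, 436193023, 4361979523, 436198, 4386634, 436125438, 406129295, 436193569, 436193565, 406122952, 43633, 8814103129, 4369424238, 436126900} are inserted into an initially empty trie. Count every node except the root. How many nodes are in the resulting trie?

For each word, the new-node count is its length minus the longest prefix already in the trie:
  "4922" → 4 new (4, 9, 2, 2)
  "4389773" → prefix "4" already present; 6 new (3, 8, 9, 7, 7, 3)
  "44056" → prefix "4" already present; 4 new (4, 0, 5, 6)
  "436193023" → prefix "43" already present; 7 new (6, 1, 9, 3, 0, 2, 3)
  "4361979523" → prefix "43619" already present; 5 new (7, 9, 5, 2, 3)
  "436198" → prefix "43619" already present; 1 new (8)
  "4386634" → prefix "438" already present; 4 new (6, 6, 3, 4)
  "436125438" → prefix "4361" already present; 5 new (2, 5, 4, 3, 8)
  "406129295" → prefix "4" already present; 8 new (0, 6, 1, 2, 9, 2, 9, 5)
  "436193569" → prefix "436193" already present; 3 new (5, 6, 9)
  "436193565" → prefix "43619356" already present; 1 new (5)
  "406122952" → prefix "40612" already present; 4 new (2, 9, 5, 2)
  "43633" → prefix "436" already present; 2 new (3, 3)
  "8814103129" → 10 new (8, 8, 1, 4, 1, 0, 3, 1, 2, 9)
  "4369424238" → prefix "436" already present; 7 new (9, 4, 2, 4, 2, 3, 8)
  "436126900" → prefix "43612" already present; 4 new (6, 9, 0, 0)
Total nodes = 4 + 6 + 4 + 7 + 5 + 1 + 4 + 5 + 8 + 3 + 1 + 4 + 2 + 10 + 7 + 4 = 75

75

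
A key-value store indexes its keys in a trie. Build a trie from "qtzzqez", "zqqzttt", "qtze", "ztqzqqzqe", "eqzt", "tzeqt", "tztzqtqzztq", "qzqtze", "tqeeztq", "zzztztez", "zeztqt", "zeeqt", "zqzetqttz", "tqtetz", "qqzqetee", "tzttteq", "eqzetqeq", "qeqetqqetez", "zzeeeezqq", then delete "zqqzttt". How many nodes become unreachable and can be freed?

After clearing the end-marker at "zqqzttt", prune upward until reaching a node still needed by another word.
The suffix "qzttt" (5 nodes) is used only by "zqqzttt"; the node for "zq" still has the child "z", so pruning stops there.
Nodes removed: 5

5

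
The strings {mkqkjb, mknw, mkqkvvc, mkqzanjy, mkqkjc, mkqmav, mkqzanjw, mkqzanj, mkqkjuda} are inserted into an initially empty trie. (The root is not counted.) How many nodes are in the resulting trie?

24

Trie structure (* marks end of a word):
(root)
└─ m
   └─ k
      ├─ n
      │  └─ w *
      └─ q
         ├─ k
         │  ├─ j
         │  │  ├─ b *
         │  │  ├─ c *
         │  │  └─ u
         │  │     └─ d
         │  │        └─ a *
         │  └─ v
         │     └─ v
         │        └─ c *
         ├─ m
         │  └─ a
         │     └─ v *
         └─ z
            └─ a
               └─ n
                  └─ j *
                     ├─ w *
                     └─ y *
Counting every labelled node above: 24.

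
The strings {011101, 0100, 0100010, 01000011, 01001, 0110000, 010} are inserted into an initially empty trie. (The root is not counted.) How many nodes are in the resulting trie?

19

Trace insertions, counting only characters that open a new branch:
  "011101" → 6 new (0, 1, 1, 1, 0, 1)
  "0100" → prefix "01" already present; 2 new (0, 0)
  "0100010" → prefix "0100" already present; 3 new (0, 1, 0)
  "01000011" → prefix "01000" already present; 3 new (0, 1, 1)
  "01001" → prefix "0100" already present; 1 new (1)
  "0110000" → prefix "011" already present; 4 new (0, 0, 0, 0)
  "010" → prefix "010" already present; 0 new (none)
Total nodes = 6 + 2 + 3 + 3 + 1 + 4 + 0 = 19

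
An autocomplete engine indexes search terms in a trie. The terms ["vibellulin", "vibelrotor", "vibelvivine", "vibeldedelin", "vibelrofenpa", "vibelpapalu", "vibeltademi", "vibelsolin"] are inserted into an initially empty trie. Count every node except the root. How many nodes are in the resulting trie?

50

Insert word by word; a character creates a node only if that edge doesn't already exist:
  "vibellulin" → 10 new (v, i, b, e, l, l, u, l, i, n)
  "vibelrotor" → prefix "vibel" already present; 5 new (r, o, t, o, r)
  "vibelvivine" → prefix "vibel" already present; 6 new (v, i, v, i, n, e)
  "vibeldedelin" → prefix "vibel" already present; 7 new (d, e, d, e, l, i, n)
  "vibelrofenpa" → prefix "vibelro" already present; 5 new (f, e, n, p, a)
  "vibelpapalu" → prefix "vibel" already present; 6 new (p, a, p, a, l, u)
  "vibeltademi" → prefix "vibel" already present; 6 new (t, a, d, e, m, i)
  "vibelsolin" → prefix "vibel" already present; 5 new (s, o, l, i, n)
Total nodes = 10 + 5 + 6 + 7 + 5 + 6 + 6 + 5 = 50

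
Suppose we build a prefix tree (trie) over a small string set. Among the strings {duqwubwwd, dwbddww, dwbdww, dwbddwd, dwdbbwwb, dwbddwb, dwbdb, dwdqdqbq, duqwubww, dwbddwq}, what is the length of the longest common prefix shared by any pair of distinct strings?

Look for the deepest trie node that still has at least two words in its subtree.
e.g. "duqwubww" and "duqwubwwd" share the prefix "duqwubww" of length 8; no pair shares a longer one.
Longest shared-prefix length: 8

8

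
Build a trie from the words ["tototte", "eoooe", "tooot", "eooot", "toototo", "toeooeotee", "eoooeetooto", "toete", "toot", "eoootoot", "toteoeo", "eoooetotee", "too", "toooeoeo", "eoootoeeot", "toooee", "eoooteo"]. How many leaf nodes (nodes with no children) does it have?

13

A leaf is a node with no children — equivalently, the end of a word that is not a proper prefix of any other stored word.
Those words: "eoooeetooto", "eoooetotee", "eoooteo", "eoootoeeot", "eoootoot", "toeooeotee", "toete", "toooee", "toooeoeo", "tooot", "toototo", "toteoeo", "tototte"
Leaf count: 13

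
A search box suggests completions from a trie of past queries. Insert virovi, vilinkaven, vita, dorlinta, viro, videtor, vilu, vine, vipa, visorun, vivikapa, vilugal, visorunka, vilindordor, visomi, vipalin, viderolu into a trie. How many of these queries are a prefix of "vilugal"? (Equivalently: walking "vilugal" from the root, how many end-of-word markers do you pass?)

2

Traverse "vilugal" character by character; count nodes along the way that are marked as word ends.
Prefixes of the query that are stored words: "vilu", "vilugal"
Count: 2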